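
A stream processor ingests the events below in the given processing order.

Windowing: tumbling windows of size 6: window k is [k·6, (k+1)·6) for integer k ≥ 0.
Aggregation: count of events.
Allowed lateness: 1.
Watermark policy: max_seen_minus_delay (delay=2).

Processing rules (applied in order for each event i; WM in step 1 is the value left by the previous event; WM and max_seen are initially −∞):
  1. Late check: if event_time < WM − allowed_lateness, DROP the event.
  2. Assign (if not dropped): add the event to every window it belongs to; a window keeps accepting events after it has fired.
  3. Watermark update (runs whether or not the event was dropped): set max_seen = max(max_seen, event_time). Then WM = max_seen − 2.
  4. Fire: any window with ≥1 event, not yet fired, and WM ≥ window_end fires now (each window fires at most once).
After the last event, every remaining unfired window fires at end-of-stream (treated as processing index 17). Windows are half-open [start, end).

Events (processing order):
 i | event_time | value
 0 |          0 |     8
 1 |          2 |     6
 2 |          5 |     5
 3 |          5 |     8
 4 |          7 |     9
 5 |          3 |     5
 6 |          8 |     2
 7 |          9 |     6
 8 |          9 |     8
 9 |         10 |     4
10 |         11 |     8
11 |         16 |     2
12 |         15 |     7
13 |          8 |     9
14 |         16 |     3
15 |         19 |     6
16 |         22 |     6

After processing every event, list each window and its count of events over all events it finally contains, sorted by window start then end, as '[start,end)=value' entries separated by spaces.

i=0 t=0 v=8: → [0,6); WM=-2
i=1 t=2 v=6: → [0,6); WM=0
i=2 t=5 v=5: → [0,6); WM=3
i=3 t=5 v=8: → [0,6); WM=3
i=4 t=7 v=9: → [6,12); WM=5
i=5 t=3 v=5: DROP (t<5-1); WM=5
i=6 t=8 v=2: → [6,12); WM=6; [0,6) fires=4
i=7 t=9 v=6: → [6,12); WM=7
i=8 t=9 v=8: → [6,12); WM=7
i=9 t=10 v=4: → [6,12); WM=8
i=10 t=11 v=8: → [6,12); WM=9
i=11 t=16 v=2: → [12,18); WM=14; [6,12) fires=6
i=12 t=15 v=7: → [12,18); WM=14
i=13 t=8 v=9: DROP (t<14-1); WM=14
i=14 t=16 v=3: → [12,18); WM=14
i=15 t=19 v=6: → [18,24); WM=17
i=16 t=22 v=6: → [18,24); WM=20; [12,18) fires=3

[0,6)=4 [6,12)=6 [12,18)=3 [18,24)=2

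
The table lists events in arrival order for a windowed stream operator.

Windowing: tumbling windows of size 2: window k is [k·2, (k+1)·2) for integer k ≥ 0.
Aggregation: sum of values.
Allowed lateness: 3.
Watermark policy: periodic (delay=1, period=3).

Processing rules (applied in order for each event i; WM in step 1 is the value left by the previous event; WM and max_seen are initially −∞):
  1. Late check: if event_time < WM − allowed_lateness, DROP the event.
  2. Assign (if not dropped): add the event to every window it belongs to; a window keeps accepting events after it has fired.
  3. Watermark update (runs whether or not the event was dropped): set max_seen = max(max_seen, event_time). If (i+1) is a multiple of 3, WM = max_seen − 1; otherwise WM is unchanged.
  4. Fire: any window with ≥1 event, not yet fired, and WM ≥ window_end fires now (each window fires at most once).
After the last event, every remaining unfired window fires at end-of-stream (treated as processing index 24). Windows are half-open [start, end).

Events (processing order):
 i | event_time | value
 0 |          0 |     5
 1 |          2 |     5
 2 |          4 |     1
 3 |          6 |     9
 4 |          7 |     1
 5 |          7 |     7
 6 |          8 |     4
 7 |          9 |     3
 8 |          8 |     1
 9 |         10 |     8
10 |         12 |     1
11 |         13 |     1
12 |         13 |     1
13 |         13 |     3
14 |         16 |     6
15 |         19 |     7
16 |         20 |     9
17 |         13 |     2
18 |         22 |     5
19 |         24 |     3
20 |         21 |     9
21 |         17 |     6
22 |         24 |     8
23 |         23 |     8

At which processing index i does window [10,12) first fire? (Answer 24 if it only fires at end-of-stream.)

i=0 t=0 v=5: → [0,2); WM=−∞
i=1 t=2 v=5: → [2,4); WM=−∞
i=2 t=4 v=1: → [4,6); WM=3; [0,2) fires=5
i=3 t=6 v=9: → [6,8); WM=3
i=4 t=7 v=1: → [6,8); WM=3
i=5 t=7 v=7: → [6,8); WM=6; [2,4) fires=5 [4,6) fires=1
i=6 t=8 v=4: → [8,10); WM=6
i=7 t=9 v=3: → [8,10); WM=6
i=8 t=8 v=1: → [8,10); WM=8; [6,8) fires=17
i=9 t=10 v=8: → [10,12); WM=8
i=10 t=12 v=1: → [12,14); WM=8
i=11 t=13 v=1: → [12,14); WM=12; [8,10) fires=8 [10,12) fires=8
i=12 t=13 v=1: → [12,14); WM=12
i=13 t=13 v=3: → [12,14); WM=12
i=14 t=16 v=6: → [16,18); WM=15; [12,14) fires=6
i=15 t=19 v=7: → [18,20); WM=15
i=16 t=20 v=9: → [20,22); WM=15
i=17 t=13 v=2: → [12,14); WM=19; [16,18) fires=6
i=18 t=22 v=5: → [22,24); WM=19
i=19 t=24 v=3: → [24,26); WM=19
i=20 t=21 v=9: → [20,22); WM=23; [18,20) fires=7 [20,22) fires=18
i=21 t=17 v=6: DROP (t<23-3); WM=23
i=22 t=24 v=8: → [24,26); WM=23
i=23 t=23 v=8: → [22,24); WM=23

11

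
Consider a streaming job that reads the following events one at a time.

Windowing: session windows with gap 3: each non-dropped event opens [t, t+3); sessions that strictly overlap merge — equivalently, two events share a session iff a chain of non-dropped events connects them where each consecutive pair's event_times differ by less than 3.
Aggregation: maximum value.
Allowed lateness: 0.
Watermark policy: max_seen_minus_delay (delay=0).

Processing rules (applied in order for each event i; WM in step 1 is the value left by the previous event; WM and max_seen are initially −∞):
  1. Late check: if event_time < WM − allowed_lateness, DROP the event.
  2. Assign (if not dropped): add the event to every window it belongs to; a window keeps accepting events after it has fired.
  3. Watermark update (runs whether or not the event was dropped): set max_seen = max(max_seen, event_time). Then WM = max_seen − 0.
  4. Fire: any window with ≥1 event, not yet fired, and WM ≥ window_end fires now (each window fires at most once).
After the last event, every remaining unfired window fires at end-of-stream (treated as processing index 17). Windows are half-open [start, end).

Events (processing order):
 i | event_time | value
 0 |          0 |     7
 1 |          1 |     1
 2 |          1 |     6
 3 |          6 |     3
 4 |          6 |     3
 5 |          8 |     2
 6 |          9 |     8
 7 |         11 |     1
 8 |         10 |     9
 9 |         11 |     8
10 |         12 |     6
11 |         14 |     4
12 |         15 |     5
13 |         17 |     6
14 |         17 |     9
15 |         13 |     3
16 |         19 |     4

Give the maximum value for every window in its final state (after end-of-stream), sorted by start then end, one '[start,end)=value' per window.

i=0 t=0 v=7: → [0,3); WM=0
i=1 t=1 v=1: → [0,4); WM=1
i=2 t=1 v=6: → [0,4); WM=1
i=3 t=6 v=3: → [6,9); WM=6
i=4 t=6 v=3: → [6,9); WM=6
i=5 t=8 v=2: → [6,11); WM=8
i=6 t=9 v=8: → [6,12); WM=9
i=7 t=11 v=1: → [6,14); WM=11
i=8 t=10 v=9: DROP (t<11-0); WM=11
i=9 t=11 v=8: → [6,14); WM=11
i=10 t=12 v=6: → [6,15); WM=12
i=11 t=14 v=4: → [6,17); WM=14
i=12 t=15 v=5: → [6,18); WM=15
i=13 t=17 v=6: → [6,20); WM=17
i=14 t=17 v=9: → [6,20); WM=17
i=15 t=13 v=3: DROP (t<17-0); WM=17
i=16 t=19 v=4: → [6,22); WM=19

[0,4)=7 [6,22)=9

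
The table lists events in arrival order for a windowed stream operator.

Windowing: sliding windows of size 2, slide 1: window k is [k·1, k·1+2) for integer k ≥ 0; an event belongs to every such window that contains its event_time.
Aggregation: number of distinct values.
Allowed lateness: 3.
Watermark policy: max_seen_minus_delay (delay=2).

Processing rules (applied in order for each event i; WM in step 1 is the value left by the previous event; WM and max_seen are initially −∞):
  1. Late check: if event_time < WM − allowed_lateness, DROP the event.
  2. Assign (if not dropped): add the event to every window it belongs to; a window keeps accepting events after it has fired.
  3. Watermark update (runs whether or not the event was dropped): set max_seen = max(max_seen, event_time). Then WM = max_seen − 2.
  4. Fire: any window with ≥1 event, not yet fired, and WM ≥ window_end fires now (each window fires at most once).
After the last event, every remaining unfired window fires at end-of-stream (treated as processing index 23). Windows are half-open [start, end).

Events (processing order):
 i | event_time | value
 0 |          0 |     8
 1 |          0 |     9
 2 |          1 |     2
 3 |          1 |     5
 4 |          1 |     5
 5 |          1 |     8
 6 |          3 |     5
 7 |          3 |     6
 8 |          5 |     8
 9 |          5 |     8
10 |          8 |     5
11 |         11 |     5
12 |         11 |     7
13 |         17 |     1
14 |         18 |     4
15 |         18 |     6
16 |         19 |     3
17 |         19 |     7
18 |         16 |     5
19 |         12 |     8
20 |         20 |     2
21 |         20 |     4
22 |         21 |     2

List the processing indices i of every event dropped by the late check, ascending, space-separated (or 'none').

19

i=0 t=0 v=8: → [0,2); WM=-2
i=1 t=0 v=9: → [0,2); WM=-2
i=2 t=1 v=2: → [1,3),[0,2); WM=-1
i=3 t=1 v=5: → [1,3),[0,2); WM=-1
i=4 t=1 v=5: → [1,3),[0,2); WM=-1
i=5 t=1 v=8: → [1,3),[0,2); WM=-1
i=6 t=3 v=5: → [3,5),[2,4); WM=1
i=7 t=3 v=6: → [3,5),[2,4); WM=1
i=8 t=5 v=8: → [5,7),[4,6); WM=3; [0,2) fires=4 [1,3) fires=3
i=9 t=5 v=8: → [5,7),[4,6); WM=3
i=10 t=8 v=5: → [8,10),[7,9); WM=6; [2,4) fires=2 [3,5) fires=2 [4,6) fires=1
i=11 t=11 v=5: → [11,13),[10,12); WM=9; [5,7) fires=1 [7,9) fires=1
i=12 t=11 v=7: → [11,13),[10,12); WM=9
i=13 t=17 v=1: → [17,19),[16,18); WM=15; [8,10) fires=1 [10,12) fires=2 [11,13) fires=2
i=14 t=18 v=4: → [18,20),[17,19); WM=16
i=15 t=18 v=6: → [18,20),[17,19); WM=16
i=16 t=19 v=3: → [19,21),[18,20); WM=17
i=17 t=19 v=7: → [19,21),[18,20); WM=17
i=18 t=16 v=5: → [16,18),[15,17); WM=17; [15,17) fires=1
i=19 t=12 v=8: DROP (t<17-3); WM=17
i=20 t=20 v=2: → [20,22),[19,21); WM=18; [16,18) fires=2
i=21 t=20 v=4: → [20,22),[19,21); WM=18
i=22 t=21 v=2: → [21,23),[20,22); WM=19; [17,19) fires=3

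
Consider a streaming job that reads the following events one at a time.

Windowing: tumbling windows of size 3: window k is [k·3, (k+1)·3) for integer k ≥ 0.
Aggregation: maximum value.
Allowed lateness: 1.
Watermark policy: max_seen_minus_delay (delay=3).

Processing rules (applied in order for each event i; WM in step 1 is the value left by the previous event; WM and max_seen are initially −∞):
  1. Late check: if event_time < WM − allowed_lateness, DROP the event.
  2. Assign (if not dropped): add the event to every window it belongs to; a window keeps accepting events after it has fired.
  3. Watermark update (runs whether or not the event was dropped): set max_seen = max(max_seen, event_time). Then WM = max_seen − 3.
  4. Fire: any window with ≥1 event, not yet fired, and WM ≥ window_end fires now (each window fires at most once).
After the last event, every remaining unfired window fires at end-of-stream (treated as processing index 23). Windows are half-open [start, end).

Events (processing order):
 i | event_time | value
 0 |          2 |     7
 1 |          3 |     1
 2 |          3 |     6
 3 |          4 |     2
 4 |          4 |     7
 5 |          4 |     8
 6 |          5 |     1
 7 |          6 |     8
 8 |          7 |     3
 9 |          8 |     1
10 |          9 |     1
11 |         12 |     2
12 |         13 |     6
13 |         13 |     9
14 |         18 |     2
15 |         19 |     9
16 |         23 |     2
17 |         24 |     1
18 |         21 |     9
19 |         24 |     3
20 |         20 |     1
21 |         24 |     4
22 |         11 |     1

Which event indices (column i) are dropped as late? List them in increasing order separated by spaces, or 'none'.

22

i=0 t=2 v=7: → [0,3); WM=-1
i=1 t=3 v=1: → [3,6); WM=0
i=2 t=3 v=6: → [3,6); WM=0
i=3 t=4 v=2: → [3,6); WM=1
i=4 t=4 v=7: → [3,6); WM=1
i=5 t=4 v=8: → [3,6); WM=1
i=6 t=5 v=1: → [3,6); WM=2
i=7 t=6 v=8: → [6,9); WM=3; [0,3) fires=7
i=8 t=7 v=3: → [6,9); WM=4
i=9 t=8 v=1: → [6,9); WM=5
i=10 t=9 v=1: → [9,12); WM=6; [3,6) fires=8
i=11 t=12 v=2: → [12,15); WM=9; [6,9) fires=8
i=12 t=13 v=6: → [12,15); WM=10
i=13 t=13 v=9: → [12,15); WM=10
i=14 t=18 v=2: → [18,21); WM=15; [9,12) fires=1 [12,15) fires=9
i=15 t=19 v=9: → [18,21); WM=16
i=16 t=23 v=2: → [21,24); WM=20
i=17 t=24 v=1: → [24,27); WM=21; [18,21) fires=9
i=18 t=21 v=9: → [21,24); WM=21
i=19 t=24 v=3: → [24,27); WM=21
i=20 t=20 v=1: → [18,21); WM=21
i=21 t=24 v=4: → [24,27); WM=21
i=22 t=11 v=1: DROP (t<21-1); WM=21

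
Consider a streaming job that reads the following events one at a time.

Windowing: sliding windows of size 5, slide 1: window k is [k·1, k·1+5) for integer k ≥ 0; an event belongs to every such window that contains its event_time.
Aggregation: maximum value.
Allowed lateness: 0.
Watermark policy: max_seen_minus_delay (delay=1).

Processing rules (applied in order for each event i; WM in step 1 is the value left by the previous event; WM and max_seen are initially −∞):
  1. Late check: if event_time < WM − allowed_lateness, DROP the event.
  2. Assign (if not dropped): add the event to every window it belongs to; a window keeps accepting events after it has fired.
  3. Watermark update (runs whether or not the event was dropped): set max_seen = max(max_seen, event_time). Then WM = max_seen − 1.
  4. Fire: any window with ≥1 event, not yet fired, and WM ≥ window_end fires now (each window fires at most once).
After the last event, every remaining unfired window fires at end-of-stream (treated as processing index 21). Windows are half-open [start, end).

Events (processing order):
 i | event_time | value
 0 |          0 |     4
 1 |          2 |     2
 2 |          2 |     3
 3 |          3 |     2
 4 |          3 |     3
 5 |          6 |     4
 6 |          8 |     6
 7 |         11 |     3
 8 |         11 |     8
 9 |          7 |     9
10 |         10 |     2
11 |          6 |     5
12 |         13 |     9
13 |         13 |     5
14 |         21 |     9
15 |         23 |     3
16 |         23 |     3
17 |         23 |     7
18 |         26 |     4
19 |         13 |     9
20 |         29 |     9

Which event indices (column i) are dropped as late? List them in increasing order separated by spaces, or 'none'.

9 11 19

i=0 t=0 v=4: → [0,5); WM=-1
i=1 t=2 v=2: → [2,7),[1,6),[0,5); WM=1
i=2 t=2 v=3: → [2,7),[1,6),[0,5); WM=1
i=3 t=3 v=2: → [3,8),[2,7),[1,6),[0,5); WM=2
i=4 t=3 v=3: → [3,8),[2,7),[1,6),[0,5); WM=2
i=5 t=6 v=4: → [6,11),[5,10),[4,9),[3,8),[2,7); WM=5; [0,5) fires=4
i=6 t=8 v=6: → [8,13),[7,12),[6,11),[5,10),[4,9); WM=7; [1,6) fires=3 [2,7) fires=4
i=7 t=11 v=3: → [11,16),[10,15),[9,14),[8,13),[7,12); WM=10; [3,8) fires=4 [4,9) fires=6 [5,10) fires=6
i=8 t=11 v=8: → [11,16),[10,15),[9,14),[8,13),[7,12); WM=10
i=9 t=7 v=9: DROP (t<10-0); WM=10
i=10 t=10 v=2: → [10,15),[9,14),[8,13),[7,12),[6,11); WM=10
i=11 t=6 v=5: DROP (t<10-0); WM=10
i=12 t=13 v=9: → [13,18),[12,17),[11,16),[10,15),[9,14); WM=12; [6,11) fires=6 [7,12) fires=8
i=13 t=13 v=5: → [13,18),[12,17),[11,16),[10,15),[9,14); WM=12
i=14 t=21 v=9: → [21,26),[20,25),[19,24),[18,23),[17,22); WM=20; [8,13) fires=8 [9,14) fires=9 [10,15) fires=9 [11,16) fires=9 [12,17) fires=9 [13,18) fires=9
i=15 t=23 v=3: → [23,28),[22,27),[21,26),[20,25),[19,24); WM=22; [17,22) fires=9
i=16 t=23 v=3: → [23,28),[22,27),[21,26),[20,25),[19,24); WM=22
i=17 t=23 v=7: → [23,28),[22,27),[21,26),[20,25),[19,24); WM=22
i=18 t=26 v=4: → [26,31),[25,30),[24,29),[23,28),[22,27); WM=25; [18,23) fires=9 [19,24) fires=9 [20,25) fires=9
i=19 t=13 v=9: DROP (t<25-0); WM=25
i=20 t=29 v=9: → [29,34),[28,33),[27,32),[26,31),[25,30); WM=28; [21,26) fires=9 [22,27) fires=7 [23,28) fires=7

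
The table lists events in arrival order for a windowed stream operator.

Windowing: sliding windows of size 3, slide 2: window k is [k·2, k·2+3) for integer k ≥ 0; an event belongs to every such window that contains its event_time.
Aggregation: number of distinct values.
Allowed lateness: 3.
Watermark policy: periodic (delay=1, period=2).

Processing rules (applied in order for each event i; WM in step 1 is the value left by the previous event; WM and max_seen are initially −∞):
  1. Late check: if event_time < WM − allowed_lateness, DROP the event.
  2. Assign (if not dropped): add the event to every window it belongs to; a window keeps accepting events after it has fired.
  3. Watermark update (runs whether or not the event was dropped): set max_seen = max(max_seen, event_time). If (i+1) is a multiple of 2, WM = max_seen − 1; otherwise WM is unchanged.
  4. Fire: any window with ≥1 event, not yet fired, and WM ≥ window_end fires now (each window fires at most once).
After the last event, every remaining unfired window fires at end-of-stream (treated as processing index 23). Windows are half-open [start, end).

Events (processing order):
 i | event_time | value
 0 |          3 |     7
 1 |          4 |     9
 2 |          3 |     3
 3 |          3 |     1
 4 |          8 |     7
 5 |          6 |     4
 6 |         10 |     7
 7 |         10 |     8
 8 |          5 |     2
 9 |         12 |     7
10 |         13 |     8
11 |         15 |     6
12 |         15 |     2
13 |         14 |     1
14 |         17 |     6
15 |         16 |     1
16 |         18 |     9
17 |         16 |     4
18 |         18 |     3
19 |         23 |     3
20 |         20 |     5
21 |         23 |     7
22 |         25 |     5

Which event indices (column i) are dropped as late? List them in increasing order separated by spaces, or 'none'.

8

i=0 t=3 v=7: → [2,5); WM=−∞
i=1 t=4 v=9: → [4,7),[2,5); WM=3
i=2 t=3 v=3: → [2,5); WM=3
i=3 t=3 v=1: → [2,5); WM=3
i=4 t=8 v=7: → [8,11),[6,9); WM=3
i=5 t=6 v=4: → [6,9),[4,7); WM=7; [2,5) fires=4 [4,7) fires=2
i=6 t=10 v=7: → [10,13),[8,11); WM=7
i=7 t=10 v=8: → [10,13),[8,11); WM=9; [6,9) fires=2
i=8 t=5 v=2: DROP (t<9-3); WM=9
i=9 t=12 v=7: → [12,15),[10,13); WM=11; [8,11) fires=2
i=10 t=13 v=8: → [12,15); WM=11
i=11 t=15 v=6: → [14,17); WM=14; [10,13) fires=2
i=12 t=15 v=2: → [14,17); WM=14
i=13 t=14 v=1: → [14,17),[12,15); WM=14
i=14 t=17 v=6: → [16,19); WM=14
i=15 t=16 v=1: → [16,19),[14,17); WM=16; [12,15) fires=3
i=16 t=18 v=9: → [18,21),[16,19); WM=16
i=17 t=16 v=4: → [16,19),[14,17); WM=17; [14,17) fires=4
i=18 t=18 v=3: → [18,21),[16,19); WM=17
i=19 t=23 v=3: → [22,25); WM=22; [16,19) fires=5 [18,21) fires=2
i=20 t=20 v=5: → [20,23),[18,21); WM=22
i=21 t=23 v=7: → [22,25); WM=22
i=22 t=25 v=5: → [24,27); WM=22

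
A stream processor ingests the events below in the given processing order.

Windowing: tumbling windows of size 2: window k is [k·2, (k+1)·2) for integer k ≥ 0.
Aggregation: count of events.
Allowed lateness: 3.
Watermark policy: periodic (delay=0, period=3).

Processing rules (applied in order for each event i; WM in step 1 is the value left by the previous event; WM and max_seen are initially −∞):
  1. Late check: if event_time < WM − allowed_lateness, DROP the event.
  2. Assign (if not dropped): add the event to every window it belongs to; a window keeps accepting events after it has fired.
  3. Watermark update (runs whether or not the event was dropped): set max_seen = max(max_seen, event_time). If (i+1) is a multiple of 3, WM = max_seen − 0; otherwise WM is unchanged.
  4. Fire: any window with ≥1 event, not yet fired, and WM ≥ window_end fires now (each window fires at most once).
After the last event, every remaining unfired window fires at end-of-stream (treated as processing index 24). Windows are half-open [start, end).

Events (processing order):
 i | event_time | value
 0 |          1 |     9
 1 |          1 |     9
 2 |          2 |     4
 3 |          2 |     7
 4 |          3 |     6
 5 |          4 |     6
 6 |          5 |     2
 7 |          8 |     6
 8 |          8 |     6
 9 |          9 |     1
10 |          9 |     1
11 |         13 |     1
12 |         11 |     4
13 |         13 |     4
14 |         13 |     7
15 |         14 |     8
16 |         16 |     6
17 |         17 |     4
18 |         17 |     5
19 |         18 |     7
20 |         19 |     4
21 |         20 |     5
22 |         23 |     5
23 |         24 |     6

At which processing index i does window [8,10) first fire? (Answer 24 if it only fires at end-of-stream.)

i=0 t=1 v=9: → [0,2); WM=−∞
i=1 t=1 v=9: → [0,2); WM=−∞
i=2 t=2 v=4: → [2,4); WM=2; [0,2) fires=2
i=3 t=2 v=7: → [2,4); WM=2
i=4 t=3 v=6: → [2,4); WM=2
i=5 t=4 v=6: → [4,6); WM=4; [2,4) fires=3
i=6 t=5 v=2: → [4,6); WM=4
i=7 t=8 v=6: → [8,10); WM=4
i=8 t=8 v=6: → [8,10); WM=8; [4,6) fires=2
i=9 t=9 v=1: → [8,10); WM=8
i=10 t=9 v=1: → [8,10); WM=8
i=11 t=13 v=1: → [12,14); WM=13; [8,10) fires=4
i=12 t=11 v=4: → [10,12); WM=13; [10,12) fires=1
i=13 t=13 v=4: → [12,14); WM=13
i=14 t=13 v=7: → [12,14); WM=13
i=15 t=14 v=8: → [14,16); WM=13
i=16 t=16 v=6: → [16,18); WM=13
i=17 t=17 v=4: → [16,18); WM=17; [12,14) fires=3 [14,16) fires=1
i=18 t=17 v=5: → [16,18); WM=17
i=19 t=18 v=7: → [18,20); WM=17
i=20 t=19 v=4: → [18,20); WM=19; [16,18) fires=3
i=21 t=20 v=5: → [20,22); WM=19
i=22 t=23 v=5: → [22,24); WM=19
i=23 t=24 v=6: → [24,26); WM=24; [18,20) fires=2 [20,22) fires=1 [22,24) fires=1

11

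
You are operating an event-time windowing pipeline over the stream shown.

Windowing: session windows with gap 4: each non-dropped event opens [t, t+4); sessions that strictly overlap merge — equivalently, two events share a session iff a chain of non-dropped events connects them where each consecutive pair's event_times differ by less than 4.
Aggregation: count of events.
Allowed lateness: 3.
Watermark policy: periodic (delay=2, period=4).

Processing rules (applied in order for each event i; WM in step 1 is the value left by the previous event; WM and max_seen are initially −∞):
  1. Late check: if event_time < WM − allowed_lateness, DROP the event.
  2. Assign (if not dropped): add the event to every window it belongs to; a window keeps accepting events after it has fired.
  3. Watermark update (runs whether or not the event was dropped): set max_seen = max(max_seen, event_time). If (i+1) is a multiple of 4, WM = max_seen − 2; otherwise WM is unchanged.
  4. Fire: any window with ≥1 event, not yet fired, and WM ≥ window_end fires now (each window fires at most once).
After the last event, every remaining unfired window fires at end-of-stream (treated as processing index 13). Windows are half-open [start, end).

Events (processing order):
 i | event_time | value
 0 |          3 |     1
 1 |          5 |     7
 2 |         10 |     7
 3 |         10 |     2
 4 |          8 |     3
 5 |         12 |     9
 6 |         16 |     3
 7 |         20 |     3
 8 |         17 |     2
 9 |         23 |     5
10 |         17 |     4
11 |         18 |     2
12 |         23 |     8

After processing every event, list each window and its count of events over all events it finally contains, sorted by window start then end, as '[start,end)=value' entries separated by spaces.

i=0 t=3 v=1: → [3,7); WM=−∞
i=1 t=5 v=7: → [3,9); WM=−∞
i=2 t=10 v=7: → [10,14); WM=−∞
i=3 t=10 v=2: → [10,14); WM=8
i=4 t=8 v=3: → [3,14); WM=8
i=5 t=12 v=9: → [3,16); WM=8
i=6 t=16 v=3: → [16,20); WM=8
i=7 t=20 v=3: → [20,24); WM=18
i=8 t=17 v=2: → [16,24); WM=18
i=9 t=23 v=5: → [16,27); WM=18
i=10 t=17 v=4: → [16,27); WM=18
i=11 t=18 v=2: → [16,27); WM=21
i=12 t=23 v=8: → [16,27); WM=21

[3,16)=6 [16,27)=7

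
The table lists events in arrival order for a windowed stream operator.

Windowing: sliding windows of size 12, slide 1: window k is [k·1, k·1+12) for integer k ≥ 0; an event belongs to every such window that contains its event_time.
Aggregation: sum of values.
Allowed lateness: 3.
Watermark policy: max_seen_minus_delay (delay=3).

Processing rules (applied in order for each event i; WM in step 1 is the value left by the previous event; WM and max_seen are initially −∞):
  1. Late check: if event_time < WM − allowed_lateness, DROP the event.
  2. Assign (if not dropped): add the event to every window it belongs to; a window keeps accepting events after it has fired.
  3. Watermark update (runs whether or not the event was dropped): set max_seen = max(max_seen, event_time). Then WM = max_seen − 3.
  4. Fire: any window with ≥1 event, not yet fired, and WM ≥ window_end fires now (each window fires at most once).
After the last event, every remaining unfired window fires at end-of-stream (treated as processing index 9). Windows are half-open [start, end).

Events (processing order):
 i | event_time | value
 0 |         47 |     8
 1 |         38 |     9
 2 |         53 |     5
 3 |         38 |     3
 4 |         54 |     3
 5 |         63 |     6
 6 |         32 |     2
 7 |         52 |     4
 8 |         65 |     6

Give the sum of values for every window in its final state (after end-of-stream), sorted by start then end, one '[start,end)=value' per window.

i=0 t=47 v=8: → [47,59),[46,58),[45,57),[44,56),[43,55),[42,54),[41,53),[40,52),[39,51),[38,50),[37,49),[36,48); WM=44
i=1 t=38 v=9: DROP (t<44-3); WM=44
i=2 t=53 v=5: → [53,65),[52,64),[51,63),[50,62),[49,61),[48,60),[47,59),[46,58),[45,57),[44,56),[43,55),[42,54); WM=50; [36,48) fires=8 [37,49) fires=8 [38,50) fires=8
i=3 t=38 v=3: DROP (t<50-3); WM=50
i=4 t=54 v=3: → [54,66),[53,65),[52,64),[51,63),[50,62),[49,61),[48,60),[47,59),[46,58),[45,57),[44,56),[43,55); WM=51; [39,51) fires=8
i=5 t=63 v=6: → [63,75),[62,74),[61,73),[60,72),[59,71),[58,70),[57,69),[56,68),[55,67),[54,66),[53,65),[52,64); WM=60; [40,52) fires=8 [41,53) fires=8 [42,54) fires=13 [43,55) fires=16 [44,56) fires=16 [45,57) fires=16 [46,58) fires=16 [47,59) fires=16 [48,60) fires=8
i=6 t=32 v=2: DROP (t<60-3); WM=60
i=7 t=52 v=4: DROP (t<60-3); WM=60
i=8 t=65 v=6: → [65,77),[64,76),[63,75),[62,74),[61,73),[60,72),[59,71),[58,70),[57,69),[56,68),[55,67),[54,66); WM=62; [49,61) fires=8 [50,62) fires=8

[36,48)=8 [37,49)=8 [38,50)=8 [39,51)=8 [40,52)=8 [41,53)=8 [42,54)=13 [43,55)=16 [44,56)=16 [45,57)=16 [46,58)=16 [47,59)=16 [48,60)=8 [49,61)=8 [50,62)=8 [51,63)=8 [52,64)=14 [53,65)=14 [54,66)=15 [55,67)=12 [56,68)=12 [57,69)=12 [58,70)=12 [59,71)=12 [60,72)=12 [61,73)=12 [62,74)=12 [63,75)=12 [64,76)=6 [65,77)=6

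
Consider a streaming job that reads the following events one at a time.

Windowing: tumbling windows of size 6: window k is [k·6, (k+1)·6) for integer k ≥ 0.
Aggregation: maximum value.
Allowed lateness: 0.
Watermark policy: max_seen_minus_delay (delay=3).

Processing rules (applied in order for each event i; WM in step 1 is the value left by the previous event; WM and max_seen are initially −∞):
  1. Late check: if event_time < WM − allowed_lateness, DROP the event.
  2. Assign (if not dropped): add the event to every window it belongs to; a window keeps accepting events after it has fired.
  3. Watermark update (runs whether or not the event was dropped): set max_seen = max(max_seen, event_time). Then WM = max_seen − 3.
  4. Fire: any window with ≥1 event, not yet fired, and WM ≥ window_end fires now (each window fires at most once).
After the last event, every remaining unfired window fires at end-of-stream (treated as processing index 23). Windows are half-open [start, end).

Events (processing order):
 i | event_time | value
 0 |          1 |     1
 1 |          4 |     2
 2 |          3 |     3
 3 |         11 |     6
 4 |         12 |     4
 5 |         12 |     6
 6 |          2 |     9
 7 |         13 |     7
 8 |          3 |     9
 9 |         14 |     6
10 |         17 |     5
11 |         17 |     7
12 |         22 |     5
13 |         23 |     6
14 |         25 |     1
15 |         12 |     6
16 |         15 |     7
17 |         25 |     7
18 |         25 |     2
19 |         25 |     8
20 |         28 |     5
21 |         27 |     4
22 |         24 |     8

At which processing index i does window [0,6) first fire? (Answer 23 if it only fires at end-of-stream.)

i=0 t=1 v=1: → [0,6); WM=-2
i=1 t=4 v=2: → [0,6); WM=1
i=2 t=3 v=3: → [0,6); WM=1
i=3 t=11 v=6: → [6,12); WM=8; [0,6) fires=3
i=4 t=12 v=4: → [12,18); WM=9
i=5 t=12 v=6: → [12,18); WM=9
i=6 t=2 v=9: DROP (t<9-0); WM=9
i=7 t=13 v=7: → [12,18); WM=10
i=8 t=3 v=9: DROP (t<10-0); WM=10
i=9 t=14 v=6: → [12,18); WM=11
i=10 t=17 v=5: → [12,18); WM=14; [6,12) fires=6
i=11 t=17 v=7: → [12,18); WM=14
i=12 t=22 v=5: → [18,24); WM=19; [12,18) fires=7
i=13 t=23 v=6: → [18,24); WM=20
i=14 t=25 v=1: → [24,30); WM=22
i=15 t=12 v=6: DROP (t<22-0); WM=22
i=16 t=15 v=7: DROP (t<22-0); WM=22
i=17 t=25 v=7: → [24,30); WM=22
i=18 t=25 v=2: → [24,30); WM=22
i=19 t=25 v=8: → [24,30); WM=22
i=20 t=28 v=5: → [24,30); WM=25; [18,24) fires=6
i=21 t=27 v=4: → [24,30); WM=25
i=22 t=24 v=8: DROP (t<25-0); WM=25

3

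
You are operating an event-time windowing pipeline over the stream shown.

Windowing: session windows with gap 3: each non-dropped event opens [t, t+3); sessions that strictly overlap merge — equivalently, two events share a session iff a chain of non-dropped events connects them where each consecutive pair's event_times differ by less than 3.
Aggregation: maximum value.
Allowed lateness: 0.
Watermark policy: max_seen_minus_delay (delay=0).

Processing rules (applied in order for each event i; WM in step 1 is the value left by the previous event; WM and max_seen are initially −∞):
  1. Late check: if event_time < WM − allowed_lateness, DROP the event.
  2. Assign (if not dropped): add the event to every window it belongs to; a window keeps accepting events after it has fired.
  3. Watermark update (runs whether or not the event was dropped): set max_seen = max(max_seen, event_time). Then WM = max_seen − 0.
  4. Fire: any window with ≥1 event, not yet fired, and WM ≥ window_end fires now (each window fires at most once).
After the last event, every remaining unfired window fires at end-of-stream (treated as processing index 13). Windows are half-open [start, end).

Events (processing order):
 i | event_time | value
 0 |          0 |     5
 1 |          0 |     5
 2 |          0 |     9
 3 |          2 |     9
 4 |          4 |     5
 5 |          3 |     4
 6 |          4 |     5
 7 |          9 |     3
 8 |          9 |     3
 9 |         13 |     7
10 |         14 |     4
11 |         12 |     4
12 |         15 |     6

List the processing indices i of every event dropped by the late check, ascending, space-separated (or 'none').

i=0 t=0 v=5: → [0,3); WM=0
i=1 t=0 v=5: → [0,3); WM=0
i=2 t=0 v=9: → [0,3); WM=0
i=3 t=2 v=9: → [0,5); WM=2
i=4 t=4 v=5: → [0,7); WM=4
i=5 t=3 v=4: DROP (t<4-0); WM=4
i=6 t=4 v=5: → [0,7); WM=4
i=7 t=9 v=3: → [9,12); WM=9
i=8 t=9 v=3: → [9,12); WM=9
i=9 t=13 v=7: → [13,16); WM=13
i=10 t=14 v=4: → [13,17); WM=14
i=11 t=12 v=4: DROP (t<14-0); WM=14
i=12 t=15 v=6: → [13,18); WM=15

5 11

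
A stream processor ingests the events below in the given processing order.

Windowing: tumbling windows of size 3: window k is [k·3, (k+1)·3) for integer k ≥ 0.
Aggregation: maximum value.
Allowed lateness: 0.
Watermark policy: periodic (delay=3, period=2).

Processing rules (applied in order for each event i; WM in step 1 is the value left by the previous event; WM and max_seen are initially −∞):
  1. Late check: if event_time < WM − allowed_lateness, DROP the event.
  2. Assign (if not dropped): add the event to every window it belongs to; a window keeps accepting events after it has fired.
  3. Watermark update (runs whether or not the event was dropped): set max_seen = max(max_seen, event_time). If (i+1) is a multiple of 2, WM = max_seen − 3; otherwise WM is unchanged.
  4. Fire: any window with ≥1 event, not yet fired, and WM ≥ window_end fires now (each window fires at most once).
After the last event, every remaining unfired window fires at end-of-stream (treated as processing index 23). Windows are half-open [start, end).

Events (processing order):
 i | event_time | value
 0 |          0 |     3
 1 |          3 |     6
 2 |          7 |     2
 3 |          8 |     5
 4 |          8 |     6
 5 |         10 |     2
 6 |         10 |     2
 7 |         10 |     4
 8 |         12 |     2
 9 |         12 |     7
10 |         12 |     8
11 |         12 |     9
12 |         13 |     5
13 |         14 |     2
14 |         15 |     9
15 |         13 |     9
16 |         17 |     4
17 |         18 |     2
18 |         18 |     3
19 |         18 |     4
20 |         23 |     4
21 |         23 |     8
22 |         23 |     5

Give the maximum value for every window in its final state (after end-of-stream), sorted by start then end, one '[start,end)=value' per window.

[0,3)=3 [3,6)=6 [6,9)=6 [9,12)=4 [12,15)=9 [15,18)=9 [18,21)=4 [21,24)=8

i=0 t=0 v=3: → [0,3); WM=−∞
i=1 t=3 v=6: → [3,6); WM=0
i=2 t=7 v=2: → [6,9); WM=0
i=3 t=8 v=5: → [6,9); WM=5; [0,3) fires=3
i=4 t=8 v=6: → [6,9); WM=5
i=5 t=10 v=2: → [9,12); WM=7; [3,6) fires=6
i=6 t=10 v=2: → [9,12); WM=7
i=7 t=10 v=4: → [9,12); WM=7
i=8 t=12 v=2: → [12,15); WM=7
i=9 t=12 v=7: → [12,15); WM=9; [6,9) fires=6
i=10 t=12 v=8: → [12,15); WM=9
i=11 t=12 v=9: → [12,15); WM=9
i=12 t=13 v=5: → [12,15); WM=9
i=13 t=14 v=2: → [12,15); WM=11
i=14 t=15 v=9: → [15,18); WM=11
i=15 t=13 v=9: → [12,15); WM=12; [9,12) fires=4
i=16 t=17 v=4: → [15,18); WM=12
i=17 t=18 v=2: → [18,21); WM=15; [12,15) fires=9
i=18 t=18 v=3: → [18,21); WM=15
i=19 t=18 v=4: → [18,21); WM=15
i=20 t=23 v=4: → [21,24); WM=15
i=21 t=23 v=8: → [21,24); WM=20; [15,18) fires=9
i=22 t=23 v=5: → [21,24); WM=20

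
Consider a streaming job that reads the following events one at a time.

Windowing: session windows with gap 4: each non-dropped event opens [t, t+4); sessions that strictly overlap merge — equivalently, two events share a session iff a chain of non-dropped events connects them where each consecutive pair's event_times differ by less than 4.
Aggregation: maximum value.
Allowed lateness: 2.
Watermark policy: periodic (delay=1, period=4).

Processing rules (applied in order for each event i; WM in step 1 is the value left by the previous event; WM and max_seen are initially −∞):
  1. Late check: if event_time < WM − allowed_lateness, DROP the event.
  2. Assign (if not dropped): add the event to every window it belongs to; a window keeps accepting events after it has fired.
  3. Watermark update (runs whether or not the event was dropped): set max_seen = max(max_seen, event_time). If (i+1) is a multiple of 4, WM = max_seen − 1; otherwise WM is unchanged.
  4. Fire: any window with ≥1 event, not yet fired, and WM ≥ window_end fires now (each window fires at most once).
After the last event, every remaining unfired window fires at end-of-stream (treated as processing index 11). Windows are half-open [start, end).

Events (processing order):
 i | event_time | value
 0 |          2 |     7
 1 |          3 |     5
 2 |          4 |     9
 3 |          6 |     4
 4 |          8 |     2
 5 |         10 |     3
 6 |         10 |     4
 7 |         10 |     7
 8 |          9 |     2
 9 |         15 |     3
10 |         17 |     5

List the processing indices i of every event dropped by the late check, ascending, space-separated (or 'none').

i=0 t=2 v=7: → [2,6); WM=−∞
i=1 t=3 v=5: → [2,7); WM=−∞
i=2 t=4 v=9: → [2,8); WM=−∞
i=3 t=6 v=4: → [2,10); WM=5
i=4 t=8 v=2: → [2,12); WM=5
i=5 t=10 v=3: → [2,14); WM=5
i=6 t=10 v=4: → [2,14); WM=5
i=7 t=10 v=7: → [2,14); WM=9
i=8 t=9 v=2: → [2,14); WM=9
i=9 t=15 v=3: → [15,19); WM=9
i=10 t=17 v=5: → [15,21); WM=9

none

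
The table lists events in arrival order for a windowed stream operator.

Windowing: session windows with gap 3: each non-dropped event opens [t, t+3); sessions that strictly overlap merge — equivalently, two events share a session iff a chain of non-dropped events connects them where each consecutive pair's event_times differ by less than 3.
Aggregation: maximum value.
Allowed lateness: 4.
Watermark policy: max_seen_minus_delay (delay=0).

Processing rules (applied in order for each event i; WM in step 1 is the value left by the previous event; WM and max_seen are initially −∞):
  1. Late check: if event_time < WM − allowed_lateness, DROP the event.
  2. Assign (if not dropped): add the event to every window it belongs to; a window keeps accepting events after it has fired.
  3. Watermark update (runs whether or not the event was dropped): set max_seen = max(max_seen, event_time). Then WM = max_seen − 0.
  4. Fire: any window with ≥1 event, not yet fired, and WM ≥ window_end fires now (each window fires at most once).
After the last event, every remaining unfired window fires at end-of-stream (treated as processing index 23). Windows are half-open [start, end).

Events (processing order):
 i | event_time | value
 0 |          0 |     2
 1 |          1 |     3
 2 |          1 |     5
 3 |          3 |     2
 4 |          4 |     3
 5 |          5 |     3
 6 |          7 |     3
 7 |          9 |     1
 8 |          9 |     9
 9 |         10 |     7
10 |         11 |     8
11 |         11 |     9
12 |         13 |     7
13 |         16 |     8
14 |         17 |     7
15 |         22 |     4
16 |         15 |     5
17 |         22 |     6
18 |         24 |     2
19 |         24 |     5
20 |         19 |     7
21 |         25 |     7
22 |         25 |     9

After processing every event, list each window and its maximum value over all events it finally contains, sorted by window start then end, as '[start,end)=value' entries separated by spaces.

i=0 t=0 v=2: → [0,3); WM=0
i=1 t=1 v=3: → [0,4); WM=1
i=2 t=1 v=5: → [0,4); WM=1
i=3 t=3 v=2: → [0,6); WM=3
i=4 t=4 v=3: → [0,7); WM=4
i=5 t=5 v=3: → [0,8); WM=5
i=6 t=7 v=3: → [0,10); WM=7
i=7 t=9 v=1: → [0,12); WM=9
i=8 t=9 v=9: → [0,12); WM=9
i=9 t=10 v=7: → [0,13); WM=10
i=10 t=11 v=8: → [0,14); WM=11
i=11 t=11 v=9: → [0,14); WM=11
i=12 t=13 v=7: → [0,16); WM=13
i=13 t=16 v=8: → [16,19); WM=16
i=14 t=17 v=7: → [16,20); WM=17
i=15 t=22 v=4: → [22,25); WM=22
i=16 t=15 v=5: DROP (t<22-4); WM=22
i=17 t=22 v=6: → [22,25); WM=22
i=18 t=24 v=2: → [22,27); WM=24
i=19 t=24 v=5: → [22,27); WM=24
i=20 t=19 v=7: DROP (t<24-4); WM=24
i=21 t=25 v=7: → [22,28); WM=25
i=22 t=25 v=9: → [22,28); WM=25

[0,16)=9 [16,20)=8 [22,28)=9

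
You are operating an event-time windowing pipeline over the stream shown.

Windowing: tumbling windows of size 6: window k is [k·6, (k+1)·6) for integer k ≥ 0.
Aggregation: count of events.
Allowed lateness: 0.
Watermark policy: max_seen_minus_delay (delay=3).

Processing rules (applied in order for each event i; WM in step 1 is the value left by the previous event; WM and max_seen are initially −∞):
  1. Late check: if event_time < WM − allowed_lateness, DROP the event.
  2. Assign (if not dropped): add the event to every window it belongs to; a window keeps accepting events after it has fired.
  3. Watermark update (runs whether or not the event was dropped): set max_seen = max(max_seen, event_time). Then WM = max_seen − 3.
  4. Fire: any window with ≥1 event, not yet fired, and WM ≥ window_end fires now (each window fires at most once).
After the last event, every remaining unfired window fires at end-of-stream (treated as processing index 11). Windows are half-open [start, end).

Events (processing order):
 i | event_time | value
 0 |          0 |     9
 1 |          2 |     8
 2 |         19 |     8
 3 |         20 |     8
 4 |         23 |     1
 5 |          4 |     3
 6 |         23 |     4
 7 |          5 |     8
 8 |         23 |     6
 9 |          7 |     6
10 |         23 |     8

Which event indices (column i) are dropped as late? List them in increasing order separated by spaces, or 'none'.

i=0 t=0 v=9: → [0,6); WM=-3
i=1 t=2 v=8: → [0,6); WM=-1
i=2 t=19 v=8: → [18,24); WM=16; [0,6) fires=2
i=3 t=20 v=8: → [18,24); WM=17
i=4 t=23 v=1: → [18,24); WM=20
i=5 t=4 v=3: DROP (t<20-0); WM=20
i=6 t=23 v=4: → [18,24); WM=20
i=7 t=5 v=8: DROP (t<20-0); WM=20
i=8 t=23 v=6: → [18,24); WM=20
i=9 t=7 v=6: DROP (t<20-0); WM=20
i=10 t=23 v=8: → [18,24); WM=20

5 7 9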